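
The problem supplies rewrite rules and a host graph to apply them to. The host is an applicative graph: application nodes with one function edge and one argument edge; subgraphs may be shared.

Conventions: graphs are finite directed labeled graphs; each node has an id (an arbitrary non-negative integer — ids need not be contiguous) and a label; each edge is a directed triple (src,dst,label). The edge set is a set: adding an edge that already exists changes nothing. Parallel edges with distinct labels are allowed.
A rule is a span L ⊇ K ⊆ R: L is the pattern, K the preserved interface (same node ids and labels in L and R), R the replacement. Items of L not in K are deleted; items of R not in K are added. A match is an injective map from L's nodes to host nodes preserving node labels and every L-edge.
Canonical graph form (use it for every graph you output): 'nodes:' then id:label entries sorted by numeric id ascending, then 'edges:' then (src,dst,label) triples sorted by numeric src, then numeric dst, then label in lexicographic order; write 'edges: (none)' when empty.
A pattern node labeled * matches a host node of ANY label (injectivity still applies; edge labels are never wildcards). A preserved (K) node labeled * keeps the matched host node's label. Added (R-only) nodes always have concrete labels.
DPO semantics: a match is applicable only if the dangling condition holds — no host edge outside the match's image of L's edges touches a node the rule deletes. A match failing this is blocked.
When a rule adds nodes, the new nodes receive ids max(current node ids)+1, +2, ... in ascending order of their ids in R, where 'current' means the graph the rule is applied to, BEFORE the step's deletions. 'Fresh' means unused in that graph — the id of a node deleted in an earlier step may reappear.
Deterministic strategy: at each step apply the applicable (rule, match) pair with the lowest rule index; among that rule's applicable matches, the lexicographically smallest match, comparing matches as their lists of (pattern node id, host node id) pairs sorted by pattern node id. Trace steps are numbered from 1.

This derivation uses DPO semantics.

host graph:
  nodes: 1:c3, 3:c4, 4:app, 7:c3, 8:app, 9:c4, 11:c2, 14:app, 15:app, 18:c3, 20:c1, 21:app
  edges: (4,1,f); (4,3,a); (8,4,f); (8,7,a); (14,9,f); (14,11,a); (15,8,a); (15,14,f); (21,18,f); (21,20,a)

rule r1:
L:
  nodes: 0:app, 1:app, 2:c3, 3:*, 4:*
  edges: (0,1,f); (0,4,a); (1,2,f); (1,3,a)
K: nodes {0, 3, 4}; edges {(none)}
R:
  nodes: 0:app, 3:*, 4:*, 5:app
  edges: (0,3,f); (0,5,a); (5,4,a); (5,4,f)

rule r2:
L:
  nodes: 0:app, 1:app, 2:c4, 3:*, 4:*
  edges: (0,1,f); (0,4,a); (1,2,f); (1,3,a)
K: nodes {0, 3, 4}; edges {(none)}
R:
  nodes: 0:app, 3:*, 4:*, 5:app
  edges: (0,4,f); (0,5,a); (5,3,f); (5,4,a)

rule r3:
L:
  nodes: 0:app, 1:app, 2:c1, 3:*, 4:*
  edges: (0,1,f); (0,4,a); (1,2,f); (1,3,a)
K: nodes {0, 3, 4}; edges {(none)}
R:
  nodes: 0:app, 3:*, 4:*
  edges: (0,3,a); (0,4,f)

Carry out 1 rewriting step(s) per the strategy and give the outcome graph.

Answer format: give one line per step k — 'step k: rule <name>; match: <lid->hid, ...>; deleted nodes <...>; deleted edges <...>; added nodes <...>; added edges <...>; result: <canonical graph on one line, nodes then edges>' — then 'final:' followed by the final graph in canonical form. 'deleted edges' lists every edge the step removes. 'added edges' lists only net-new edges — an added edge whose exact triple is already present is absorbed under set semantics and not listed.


step 1: rule r1; match: 0->8, 1->4, 2->1, 3->3, 4->7; deleted nodes 1, 4; deleted edges (4,1,f); (4,3,a); (8,4,f); (8,7,a); added nodes 22; added edges (8,3,f); (8,22,a); (22,7,a); (22,7,f); result: nodes: 3:c4, 7:c3, 8:app, 9:c4, 11:c2, 14:app, 15:app, 18:c3, 20:c1, 21:app, 22:app edges: (8,3,f); (8,22,a); (14,9,f); (14,11,a); (15,8,a); (15,14,f); (21,18,f); (21,20,a); (22,7,a); (22,7,f)
final:
nodes: 3:c4, 7:c3, 8:app, 9:c4, 11:c2, 14:app, 15:app, 18:c3, 20:c1, 21:app, 22:app
edges: (8,3,f); (8,22,a); (14,9,f); (14,11,a); (15,8,a); (15,14,f); (21,18,f); (21,20,a); (22,7,a); (22,7,f)


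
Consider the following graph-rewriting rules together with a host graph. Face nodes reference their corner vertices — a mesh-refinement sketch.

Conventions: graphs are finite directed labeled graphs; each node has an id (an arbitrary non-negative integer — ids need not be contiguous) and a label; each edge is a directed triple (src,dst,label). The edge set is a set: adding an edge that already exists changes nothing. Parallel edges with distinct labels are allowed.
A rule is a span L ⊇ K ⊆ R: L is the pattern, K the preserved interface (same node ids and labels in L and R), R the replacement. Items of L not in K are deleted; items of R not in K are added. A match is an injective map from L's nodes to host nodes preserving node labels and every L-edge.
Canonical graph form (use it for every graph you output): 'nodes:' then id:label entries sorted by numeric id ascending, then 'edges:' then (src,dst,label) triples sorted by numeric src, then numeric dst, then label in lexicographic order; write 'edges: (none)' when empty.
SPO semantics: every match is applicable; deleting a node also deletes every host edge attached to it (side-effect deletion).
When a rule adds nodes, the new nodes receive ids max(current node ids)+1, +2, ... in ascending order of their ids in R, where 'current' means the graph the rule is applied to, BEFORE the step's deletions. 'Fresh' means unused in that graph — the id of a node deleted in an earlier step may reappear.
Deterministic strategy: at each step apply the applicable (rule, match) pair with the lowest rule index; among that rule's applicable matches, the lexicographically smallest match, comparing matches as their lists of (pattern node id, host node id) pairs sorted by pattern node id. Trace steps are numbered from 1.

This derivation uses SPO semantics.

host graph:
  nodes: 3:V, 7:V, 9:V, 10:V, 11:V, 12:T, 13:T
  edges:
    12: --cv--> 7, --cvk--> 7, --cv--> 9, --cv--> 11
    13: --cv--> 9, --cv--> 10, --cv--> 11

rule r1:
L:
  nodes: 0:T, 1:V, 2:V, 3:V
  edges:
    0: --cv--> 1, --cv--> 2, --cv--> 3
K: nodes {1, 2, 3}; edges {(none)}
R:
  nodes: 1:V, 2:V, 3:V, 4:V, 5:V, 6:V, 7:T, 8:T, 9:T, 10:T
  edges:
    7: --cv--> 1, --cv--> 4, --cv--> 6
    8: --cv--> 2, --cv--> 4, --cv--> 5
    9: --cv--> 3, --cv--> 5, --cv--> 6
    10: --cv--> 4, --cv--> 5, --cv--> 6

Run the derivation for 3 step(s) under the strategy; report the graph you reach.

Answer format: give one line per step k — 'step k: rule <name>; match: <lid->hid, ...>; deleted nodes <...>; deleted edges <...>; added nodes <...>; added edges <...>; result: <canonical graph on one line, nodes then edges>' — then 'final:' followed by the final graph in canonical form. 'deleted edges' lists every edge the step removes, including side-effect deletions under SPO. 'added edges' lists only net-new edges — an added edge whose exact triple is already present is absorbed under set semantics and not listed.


step 1: rule r1; match: 0->12, 1->7, 2->9, 3->11; deleted nodes 12; deleted edges (12,7,cv); (12,7,cvk); (12,9,cv); (12,11,cv); added nodes 14, 15, 16, 17, 18, 19, 20; added edges (17,7,cv); (17,14,cv); (17,16,cv); (18,9,cv); (18,14,cv); (18,15,cv); (19,11,cv); (19,15,cv); (19,16,cv); (20,14,cv); (20,15,cv); (20,16,cv); result: nodes: 3:V, 7:V, 9:V, 10:V, 11:V, 13:T, 14:V, 15:V, 16:V, 17:T, 18:T, 19:T, 20:T edges: (13,9,cv); (13,10,cv); (13,11,cv); (17,7,cv); (17,14,cv); (17,16,cv); (18,9,cv); (18,14,cv); (18,15,cv); (19,11,cv); (19,15,cv); (19,16,cv); (20,14,cv); (20,15,cv); (20,16,cv)
step 2: rule r1; match: 0->13, 1->9, 2->10, 3->11; deleted nodes 13; deleted edges (13,9,cv); (13,10,cv); (13,11,cv); added nodes 21, 22, 23, 24, 25, 26, 27; added edges (24,9,cv); (24,21,cv); (24,23,cv); (25,10,cv); (25,21,cv); (25,22,cv); (26,11,cv); (26,22,cv); (26,23,cv); (27,21,cv); (27,22,cv); (27,23,cv); result: nodes: 3:V, 7:V, 9:V, 10:V, 11:V, 14:V, 15:V, 16:V, 17:T, 18:T, 19:T, 20:T, 21:V, 22:V, 23:V, 24:T, 25:T, 26:T, 27:T edges: (17,7,cv); (17,14,cv); (17,16,cv); (18,9,cv); (18,14,cv); (18,15,cv); (19,11,cv); (19,15,cv); (19,16,cv); (20,14,cv); (20,15,cv); (20,16,cv); (24,9,cv); (24,21,cv); (24,23,cv); (25,10,cv); (25,21,cv); (25,22,cv); (26,11,cv); (26,22,cv); (26,23,cv); (27,21,cv); (27,22,cv); (27,23,cv)
step 3: rule r1; match: 0->17, 1->7, 2->14, 3->16; deleted nodes 17; deleted edges (17,7,cv); (17,14,cv); (17,16,cv); added nodes 28, 29, 30, 31, 32, 33, 34; added edges (31,7,cv); (31,28,cv); (31,30,cv); (32,14,cv); (32,28,cv); (32,29,cv); (33,16,cv); (33,29,cv); (33,30,cv); (34,28,cv); (34,29,cv); (34,30,cv); result: nodes: 3:V, 7:V, 9:V, 10:V, 11:V, 14:V, 15:V, 16:V, 18:T, 19:T, 20:T, 21:V, 22:V, 23:V, 24:T, 25:T, 26:T, 27:T, 28:V, 29:V, 30:V, 31:T, 32:T, 33:T, 34:T edges: (18,9,cv); (18,14,cv); (18,15,cv); (19,11,cv); (19,15,cv); (19,16,cv); (20,14,cv); (20,15,cv); (20,16,cv); (24,9,cv); (24,21,cv); (24,23,cv); (25,10,cv); (25,21,cv); (25,22,cv); (26,11,cv); (26,22,cv); (26,23,cv); (27,21,cv); (27,22,cv); (27,23,cv); (31,7,cv); (31,28,cv); (31,30,cv); (32,14,cv); (32,28,cv); (32,29,cv); (33,16,cv); (33,29,cv); (33,30,cv); (34,28,cv); (34,29,cv); (34,30,cv)
final:
nodes: 3:V, 7:V, 9:V, 10:V, 11:V, 14:V, 15:V, 16:V, 18:T, 19:T, 20:T, 21:V, 22:V, 23:V, 24:T, 25:T, 26:T, 27:T, 28:V, 29:V, 30:V, 31:T, 32:T, 33:T, 34:T
edges: (18,9,cv); (18,14,cv); (18,15,cv); (19,11,cv); (19,15,cv); (19,16,cv); (20,14,cv); (20,15,cv); (20,16,cv); (24,9,cv); (24,21,cv); (24,23,cv); (25,10,cv); (25,21,cv); (25,22,cv); (26,11,cv); (26,22,cv); (26,23,cv); (27,21,cv); (27,22,cv); (27,23,cv); (31,7,cv); (31,28,cv); (31,30,cv); (32,14,cv); (32,28,cv); (32,29,cv); (33,16,cv); (33,29,cv); (33,30,cv); (34,28,cv); (34,29,cv); (34,30,cv)


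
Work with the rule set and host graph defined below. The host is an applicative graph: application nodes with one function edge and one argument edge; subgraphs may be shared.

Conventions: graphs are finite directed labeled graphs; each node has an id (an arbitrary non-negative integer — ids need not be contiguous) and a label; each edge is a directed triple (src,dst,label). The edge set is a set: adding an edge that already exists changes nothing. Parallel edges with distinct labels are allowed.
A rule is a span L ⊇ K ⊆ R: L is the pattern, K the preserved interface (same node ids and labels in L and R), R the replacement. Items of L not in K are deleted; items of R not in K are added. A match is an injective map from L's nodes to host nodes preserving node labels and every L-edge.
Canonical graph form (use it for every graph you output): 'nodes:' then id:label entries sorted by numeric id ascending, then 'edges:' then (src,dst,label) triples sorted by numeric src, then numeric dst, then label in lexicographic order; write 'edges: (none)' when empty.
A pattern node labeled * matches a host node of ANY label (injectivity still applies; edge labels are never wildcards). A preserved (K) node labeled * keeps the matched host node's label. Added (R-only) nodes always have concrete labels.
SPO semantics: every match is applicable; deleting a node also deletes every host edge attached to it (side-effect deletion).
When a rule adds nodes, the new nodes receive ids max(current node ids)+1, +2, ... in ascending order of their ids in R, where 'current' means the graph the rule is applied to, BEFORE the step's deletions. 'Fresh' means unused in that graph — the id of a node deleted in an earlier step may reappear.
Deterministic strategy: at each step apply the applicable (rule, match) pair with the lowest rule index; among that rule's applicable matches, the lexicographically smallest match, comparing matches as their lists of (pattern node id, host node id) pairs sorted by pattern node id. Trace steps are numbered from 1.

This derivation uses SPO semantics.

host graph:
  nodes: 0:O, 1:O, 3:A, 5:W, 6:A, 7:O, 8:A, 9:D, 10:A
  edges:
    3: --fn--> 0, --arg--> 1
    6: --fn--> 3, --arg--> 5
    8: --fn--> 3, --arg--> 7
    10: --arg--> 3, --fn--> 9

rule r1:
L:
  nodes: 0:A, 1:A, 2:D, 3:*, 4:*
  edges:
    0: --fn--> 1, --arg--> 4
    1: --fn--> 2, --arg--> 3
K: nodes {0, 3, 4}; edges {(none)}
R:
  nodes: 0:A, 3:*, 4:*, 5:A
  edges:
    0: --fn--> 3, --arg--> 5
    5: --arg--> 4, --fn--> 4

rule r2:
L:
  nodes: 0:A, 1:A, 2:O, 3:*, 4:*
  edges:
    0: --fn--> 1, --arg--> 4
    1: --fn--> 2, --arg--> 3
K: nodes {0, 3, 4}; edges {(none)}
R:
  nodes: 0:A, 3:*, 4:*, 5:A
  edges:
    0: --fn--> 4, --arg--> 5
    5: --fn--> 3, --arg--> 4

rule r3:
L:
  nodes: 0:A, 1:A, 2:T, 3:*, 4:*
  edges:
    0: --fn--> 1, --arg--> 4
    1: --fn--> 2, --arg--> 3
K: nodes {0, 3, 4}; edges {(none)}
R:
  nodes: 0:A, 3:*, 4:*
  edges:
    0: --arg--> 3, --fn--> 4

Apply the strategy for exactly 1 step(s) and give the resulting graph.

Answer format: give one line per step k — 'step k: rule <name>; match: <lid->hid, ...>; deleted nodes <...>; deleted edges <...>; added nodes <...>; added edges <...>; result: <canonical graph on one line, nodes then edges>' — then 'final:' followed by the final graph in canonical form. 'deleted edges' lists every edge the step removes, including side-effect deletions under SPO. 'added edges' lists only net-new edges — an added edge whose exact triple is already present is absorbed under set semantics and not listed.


step 1: rule r2; match: 0->6, 1->3, 2->0, 3->1, 4->5; deleted nodes 0, 3; deleted edges (3,0,fn); (3,1,arg); (6,3,fn); (6,5,arg); (8,3,fn); (10,3,arg); added nodes 11; added edges (6,5,fn); (6,11,arg); (11,1,fn); (11,5,arg); result: nodes: 1:O, 5:W, 6:A, 7:O, 8:A, 9:D, 10:A, 11:A edges: (6,5,fn); (6,11,arg); (8,7,arg); (10,9,fn); (11,1,fn); (11,5,arg)
final:
nodes: 1:O, 5:W, 6:A, 7:O, 8:A, 9:D, 10:A, 11:A
edges: (6,5,fn); (6,11,arg); (8,7,arg); (10,9,fn); (11,1,fn); (11,5,arg)


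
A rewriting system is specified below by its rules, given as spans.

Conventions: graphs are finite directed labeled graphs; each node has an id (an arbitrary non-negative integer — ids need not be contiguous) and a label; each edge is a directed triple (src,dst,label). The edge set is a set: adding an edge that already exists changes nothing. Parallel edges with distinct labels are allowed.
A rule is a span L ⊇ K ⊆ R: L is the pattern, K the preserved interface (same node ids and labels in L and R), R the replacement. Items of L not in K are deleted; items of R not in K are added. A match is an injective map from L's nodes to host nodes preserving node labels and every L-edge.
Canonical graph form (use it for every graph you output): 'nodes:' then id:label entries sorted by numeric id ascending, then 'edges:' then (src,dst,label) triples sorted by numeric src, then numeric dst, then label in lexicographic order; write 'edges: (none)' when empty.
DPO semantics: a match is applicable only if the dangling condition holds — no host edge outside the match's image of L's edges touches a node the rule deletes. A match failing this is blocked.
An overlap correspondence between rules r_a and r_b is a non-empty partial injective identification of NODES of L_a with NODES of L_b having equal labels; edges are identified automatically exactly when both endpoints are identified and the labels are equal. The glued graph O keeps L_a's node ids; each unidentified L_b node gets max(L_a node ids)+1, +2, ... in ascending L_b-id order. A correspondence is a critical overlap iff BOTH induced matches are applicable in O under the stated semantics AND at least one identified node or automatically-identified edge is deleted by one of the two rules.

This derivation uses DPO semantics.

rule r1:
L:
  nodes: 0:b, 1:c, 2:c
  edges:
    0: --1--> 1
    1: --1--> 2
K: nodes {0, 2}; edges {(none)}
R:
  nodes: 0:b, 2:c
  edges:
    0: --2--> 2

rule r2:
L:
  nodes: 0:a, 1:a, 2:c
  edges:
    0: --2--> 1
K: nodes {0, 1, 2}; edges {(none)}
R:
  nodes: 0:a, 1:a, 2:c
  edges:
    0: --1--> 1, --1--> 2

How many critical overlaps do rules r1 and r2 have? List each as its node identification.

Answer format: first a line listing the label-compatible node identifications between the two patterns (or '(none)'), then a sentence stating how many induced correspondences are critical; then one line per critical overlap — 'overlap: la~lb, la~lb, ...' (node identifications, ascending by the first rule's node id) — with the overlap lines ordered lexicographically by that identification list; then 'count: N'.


label-compatible node identifications between L(r1) and L(r2): 1~2, 2~2
1 of the induced correspondences is a critical overlap of r1 and r2.
overlap: 1~2
count: 1


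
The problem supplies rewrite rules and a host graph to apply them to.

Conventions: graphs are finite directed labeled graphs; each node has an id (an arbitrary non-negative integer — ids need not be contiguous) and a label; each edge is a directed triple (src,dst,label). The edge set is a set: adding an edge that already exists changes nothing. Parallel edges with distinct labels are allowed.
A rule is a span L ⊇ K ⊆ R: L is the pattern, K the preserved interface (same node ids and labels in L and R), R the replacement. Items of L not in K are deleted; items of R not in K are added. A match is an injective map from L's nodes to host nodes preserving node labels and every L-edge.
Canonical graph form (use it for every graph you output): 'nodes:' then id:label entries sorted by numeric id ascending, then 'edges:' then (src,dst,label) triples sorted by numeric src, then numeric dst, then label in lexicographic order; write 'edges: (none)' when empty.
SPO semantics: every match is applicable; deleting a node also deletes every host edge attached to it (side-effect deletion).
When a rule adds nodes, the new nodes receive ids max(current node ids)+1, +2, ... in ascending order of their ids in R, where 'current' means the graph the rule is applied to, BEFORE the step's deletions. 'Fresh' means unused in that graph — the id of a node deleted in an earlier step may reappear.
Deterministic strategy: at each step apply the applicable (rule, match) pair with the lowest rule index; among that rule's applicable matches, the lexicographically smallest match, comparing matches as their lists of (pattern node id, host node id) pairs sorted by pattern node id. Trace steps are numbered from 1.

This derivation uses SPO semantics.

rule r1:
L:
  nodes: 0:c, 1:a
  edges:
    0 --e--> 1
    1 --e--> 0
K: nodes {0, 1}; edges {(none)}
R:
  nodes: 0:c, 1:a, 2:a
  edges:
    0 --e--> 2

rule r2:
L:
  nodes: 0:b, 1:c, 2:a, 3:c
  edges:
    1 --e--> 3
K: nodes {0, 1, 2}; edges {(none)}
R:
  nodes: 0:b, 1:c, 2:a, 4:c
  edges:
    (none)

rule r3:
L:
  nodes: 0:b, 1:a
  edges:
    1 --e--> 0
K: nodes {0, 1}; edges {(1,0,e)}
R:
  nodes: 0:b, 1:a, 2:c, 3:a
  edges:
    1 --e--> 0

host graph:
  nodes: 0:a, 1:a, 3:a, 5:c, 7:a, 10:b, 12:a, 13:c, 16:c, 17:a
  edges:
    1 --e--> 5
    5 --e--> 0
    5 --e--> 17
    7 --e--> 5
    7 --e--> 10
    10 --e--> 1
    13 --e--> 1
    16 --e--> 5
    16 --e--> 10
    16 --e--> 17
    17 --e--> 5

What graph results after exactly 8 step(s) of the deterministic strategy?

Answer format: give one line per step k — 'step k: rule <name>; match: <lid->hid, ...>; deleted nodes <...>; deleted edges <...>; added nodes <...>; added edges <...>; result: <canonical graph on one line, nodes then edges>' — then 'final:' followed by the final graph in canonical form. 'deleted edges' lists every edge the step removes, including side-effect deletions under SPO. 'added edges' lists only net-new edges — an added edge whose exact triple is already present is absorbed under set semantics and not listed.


step 1: rule r1; match: 0->5, 1->17; deleted nodes (none); deleted edges (5,17,e); (17,5,e); added nodes 18; added edges (5,18,e); result: nodes: 0:a, 1:a, 3:a, 5:c, 7:a, 10:b, 12:a, 13:c, 16:c, 17:a, 18:a edges: (1,5,e); (5,0,e); (5,18,e); (7,5,e); (7,10,e); (10,1,e); (13,1,e); (16,5,e); (16,10,e); (16,17,e)
step 2: rule r2; match: 0->10, 1->16, 2->0, 3->5; deleted nodes 5; deleted edges (1,5,e); (5,0,e); (5,18,e); (7,5,e); (16,5,e); added nodes 19; added edges (none); result: nodes: 0:a, 1:a, 3:a, 7:a, 10:b, 12:a, 13:c, 16:c, 17:a, 18:a, 19:c edges: (7,10,e); (10,1,e); (13,1,e); (16,10,e); (16,17,e)
step 3: rule r3; match: 0->10, 1->7; deleted nodes (none); deleted edges (none); added nodes 20, 21; added edges (none); result: nodes: 0:a, 1:a, 3:a, 7:a, 10:b, 12:a, 13:c, 16:c, 17:a, 18:a, 19:c, 20:c, 21:a edges: (7,10,e); (10,1,e); (13,1,e); (16,10,e); (16,17,e)
step 4: rule r3; match: 0->10, 1->7; deleted nodes (none); deleted edges (none); added nodes 22, 23; added edges (none); result: nodes: 0:a, 1:a, 3:a, 7:a, 10:b, 12:a, 13:c, 16:c, 17:a, 18:a, 19:c, 20:c, 21:a, 22:c, 23:a edges: (7,10,e); (10,1,e); (13,1,e); (16,10,e); (16,17,e)
step 5: rule r3; match: 0->10, 1->7; deleted nodes (none); deleted edges (none); added nodes 24, 25; added edges (none); result: nodes: 0:a, 1:a, 3:a, 7:a, 10:b, 12:a, 13:c, 16:c, 17:a, 18:a, 19:c, 20:c, 21:a, 22:c, 23:a, 24:c, 25:a edges: (7,10,e); (10,1,e); (13,1,e); (16,10,e); (16,17,e)
step 6: rule r3; match: 0->10, 1->7; deleted nodes (none); deleted edges (none); added nodes 26, 27; added edges (none); result: nodes: 0:a, 1:a, 3:a, 7:a, 10:b, 12:a, 13:c, 16:c, 17:a, 18:a, 19:c, 20:c, 21:a, 22:c, 23:a, 24:c, 25:a, 26:c, 27:a edges: (7,10,e); (10,1,e); (13,1,e); (16,10,e); (16,17,e)
step 7: rule r3; match: 0->10, 1->7; deleted nodes (none); deleted edges (none); added nodes 28, 29; added edges (none); result: nodes: 0:a, 1:a, 3:a, 7:a, 10:b, 12:a, 13:c, 16:c, 17:a, 18:a, 19:c, 20:c, 21:a, 22:c, 23:a, 24:c, 25:a, 26:c, 27:a, 28:c, 29:a edges: (7,10,e); (10,1,e); (13,1,e); (16,10,e); (16,17,e)
step 8: rule r3; match: 0->10, 1->7; deleted nodes (none); deleted edges (none); added nodes 30, 31; added edges (none); result: nodes: 0:a, 1:a, 3:a, 7:a, 10:b, 12:a, 13:c, 16:c, 17:a, 18:a, 19:c, 20:c, 21:a, 22:c, 23:a, 24:c, 25:a, 26:c, 27:a, 28:c, 29:a, 30:c, 31:a edges: (7,10,e); (10,1,e); (13,1,e); (16,10,e); (16,17,e)
final:
nodes: 0:a, 1:a, 3:a, 7:a, 10:b, 12:a, 13:c, 16:c, 17:a, 18:a, 19:c, 20:c, 21:a, 22:c, 23:a, 24:c, 25:a, 26:c, 27:a, 28:c, 29:a, 30:c, 31:a
edges: (7,10,e); (10,1,e); (13,1,e); (16,10,e); (16,17,e)


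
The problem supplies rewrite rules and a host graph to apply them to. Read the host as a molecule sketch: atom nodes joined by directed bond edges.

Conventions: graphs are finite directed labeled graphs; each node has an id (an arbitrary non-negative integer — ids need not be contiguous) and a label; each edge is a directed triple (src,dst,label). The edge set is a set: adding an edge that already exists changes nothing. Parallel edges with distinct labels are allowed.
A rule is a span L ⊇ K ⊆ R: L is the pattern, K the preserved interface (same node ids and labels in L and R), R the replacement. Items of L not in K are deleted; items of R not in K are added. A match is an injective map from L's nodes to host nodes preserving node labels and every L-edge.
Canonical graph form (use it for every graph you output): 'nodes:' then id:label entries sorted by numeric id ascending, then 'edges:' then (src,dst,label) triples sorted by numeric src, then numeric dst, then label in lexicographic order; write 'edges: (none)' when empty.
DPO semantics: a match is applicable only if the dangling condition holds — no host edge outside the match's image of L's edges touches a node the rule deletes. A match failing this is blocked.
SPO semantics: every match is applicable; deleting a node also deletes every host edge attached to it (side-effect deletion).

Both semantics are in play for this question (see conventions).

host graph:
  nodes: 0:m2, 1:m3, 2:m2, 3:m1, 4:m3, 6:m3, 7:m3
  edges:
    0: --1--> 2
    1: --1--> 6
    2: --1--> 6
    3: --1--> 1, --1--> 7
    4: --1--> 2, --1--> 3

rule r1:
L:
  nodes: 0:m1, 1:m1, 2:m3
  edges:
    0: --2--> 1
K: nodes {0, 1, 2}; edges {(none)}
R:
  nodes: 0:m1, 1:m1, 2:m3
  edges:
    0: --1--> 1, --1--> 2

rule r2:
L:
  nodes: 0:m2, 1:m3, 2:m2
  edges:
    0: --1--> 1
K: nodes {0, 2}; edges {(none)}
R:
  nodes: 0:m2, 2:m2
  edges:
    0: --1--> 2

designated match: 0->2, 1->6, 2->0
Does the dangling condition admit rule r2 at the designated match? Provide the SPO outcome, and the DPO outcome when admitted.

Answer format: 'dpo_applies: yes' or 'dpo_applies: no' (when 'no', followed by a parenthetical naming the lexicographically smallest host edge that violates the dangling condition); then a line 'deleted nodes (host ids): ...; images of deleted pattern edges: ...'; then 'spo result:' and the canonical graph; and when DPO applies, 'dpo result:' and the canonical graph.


dpo_applies: no
(the rule deletes node 6, which keeps host edge (1,6,1) outside the match image — the dangling condition fails, DPO blocks; SPO proceeds and side-deletes such edges)
deleted nodes (host ids): 6; images of deleted pattern edges: (2,6,1)
spo result:
nodes: 0:m2, 1:m3, 2:m2, 3:m1, 4:m3, 7:m3
edges: (0,2,1); (2,0,1); (3,1,1); (3,7,1); (4,2,1); (4,3,1)


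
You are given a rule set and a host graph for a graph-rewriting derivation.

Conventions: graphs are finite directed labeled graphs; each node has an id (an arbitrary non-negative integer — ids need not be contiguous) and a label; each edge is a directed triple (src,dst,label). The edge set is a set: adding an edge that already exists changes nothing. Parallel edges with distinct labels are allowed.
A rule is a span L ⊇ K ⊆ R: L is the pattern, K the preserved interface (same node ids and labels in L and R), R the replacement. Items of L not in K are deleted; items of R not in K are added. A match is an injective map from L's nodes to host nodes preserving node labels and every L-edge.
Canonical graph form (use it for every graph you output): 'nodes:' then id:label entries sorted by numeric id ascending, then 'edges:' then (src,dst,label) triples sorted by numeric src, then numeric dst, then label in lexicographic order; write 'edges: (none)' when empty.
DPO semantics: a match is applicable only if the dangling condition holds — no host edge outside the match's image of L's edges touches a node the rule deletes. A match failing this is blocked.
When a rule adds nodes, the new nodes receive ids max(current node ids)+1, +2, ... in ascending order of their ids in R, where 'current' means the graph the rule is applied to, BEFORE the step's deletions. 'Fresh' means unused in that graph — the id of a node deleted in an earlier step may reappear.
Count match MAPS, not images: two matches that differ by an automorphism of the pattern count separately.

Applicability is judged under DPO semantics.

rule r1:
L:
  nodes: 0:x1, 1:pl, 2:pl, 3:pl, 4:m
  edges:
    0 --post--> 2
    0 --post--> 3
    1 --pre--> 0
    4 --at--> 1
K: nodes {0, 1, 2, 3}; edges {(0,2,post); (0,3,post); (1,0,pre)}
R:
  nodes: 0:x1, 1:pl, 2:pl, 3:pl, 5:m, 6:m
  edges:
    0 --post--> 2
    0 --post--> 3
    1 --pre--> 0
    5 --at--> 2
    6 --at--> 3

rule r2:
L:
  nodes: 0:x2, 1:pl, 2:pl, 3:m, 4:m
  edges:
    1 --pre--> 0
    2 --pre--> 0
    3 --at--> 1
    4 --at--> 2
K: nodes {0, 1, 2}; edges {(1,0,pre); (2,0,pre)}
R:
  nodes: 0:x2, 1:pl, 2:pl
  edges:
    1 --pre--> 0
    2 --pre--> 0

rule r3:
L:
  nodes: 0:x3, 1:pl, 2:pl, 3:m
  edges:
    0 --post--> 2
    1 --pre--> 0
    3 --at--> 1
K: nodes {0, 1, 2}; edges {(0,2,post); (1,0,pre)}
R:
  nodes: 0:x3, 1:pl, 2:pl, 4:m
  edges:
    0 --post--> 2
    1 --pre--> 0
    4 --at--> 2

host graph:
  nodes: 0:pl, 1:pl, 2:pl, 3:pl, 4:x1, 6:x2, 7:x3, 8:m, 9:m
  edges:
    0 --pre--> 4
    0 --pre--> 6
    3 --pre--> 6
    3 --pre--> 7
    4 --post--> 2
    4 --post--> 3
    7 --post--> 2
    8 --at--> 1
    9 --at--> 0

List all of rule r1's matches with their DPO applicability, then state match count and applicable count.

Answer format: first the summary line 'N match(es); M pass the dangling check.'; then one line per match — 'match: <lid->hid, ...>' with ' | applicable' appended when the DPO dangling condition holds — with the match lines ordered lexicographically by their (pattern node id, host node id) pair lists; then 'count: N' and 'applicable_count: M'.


2 match(es); 2 pass the dangling check.
match: 0->4, 1->0, 2->2, 3->3, 4->9 | applicable
match: 0->4, 1->0, 2->3, 3->2, 4->9 | applicable
count: 2
applicable_count: 2


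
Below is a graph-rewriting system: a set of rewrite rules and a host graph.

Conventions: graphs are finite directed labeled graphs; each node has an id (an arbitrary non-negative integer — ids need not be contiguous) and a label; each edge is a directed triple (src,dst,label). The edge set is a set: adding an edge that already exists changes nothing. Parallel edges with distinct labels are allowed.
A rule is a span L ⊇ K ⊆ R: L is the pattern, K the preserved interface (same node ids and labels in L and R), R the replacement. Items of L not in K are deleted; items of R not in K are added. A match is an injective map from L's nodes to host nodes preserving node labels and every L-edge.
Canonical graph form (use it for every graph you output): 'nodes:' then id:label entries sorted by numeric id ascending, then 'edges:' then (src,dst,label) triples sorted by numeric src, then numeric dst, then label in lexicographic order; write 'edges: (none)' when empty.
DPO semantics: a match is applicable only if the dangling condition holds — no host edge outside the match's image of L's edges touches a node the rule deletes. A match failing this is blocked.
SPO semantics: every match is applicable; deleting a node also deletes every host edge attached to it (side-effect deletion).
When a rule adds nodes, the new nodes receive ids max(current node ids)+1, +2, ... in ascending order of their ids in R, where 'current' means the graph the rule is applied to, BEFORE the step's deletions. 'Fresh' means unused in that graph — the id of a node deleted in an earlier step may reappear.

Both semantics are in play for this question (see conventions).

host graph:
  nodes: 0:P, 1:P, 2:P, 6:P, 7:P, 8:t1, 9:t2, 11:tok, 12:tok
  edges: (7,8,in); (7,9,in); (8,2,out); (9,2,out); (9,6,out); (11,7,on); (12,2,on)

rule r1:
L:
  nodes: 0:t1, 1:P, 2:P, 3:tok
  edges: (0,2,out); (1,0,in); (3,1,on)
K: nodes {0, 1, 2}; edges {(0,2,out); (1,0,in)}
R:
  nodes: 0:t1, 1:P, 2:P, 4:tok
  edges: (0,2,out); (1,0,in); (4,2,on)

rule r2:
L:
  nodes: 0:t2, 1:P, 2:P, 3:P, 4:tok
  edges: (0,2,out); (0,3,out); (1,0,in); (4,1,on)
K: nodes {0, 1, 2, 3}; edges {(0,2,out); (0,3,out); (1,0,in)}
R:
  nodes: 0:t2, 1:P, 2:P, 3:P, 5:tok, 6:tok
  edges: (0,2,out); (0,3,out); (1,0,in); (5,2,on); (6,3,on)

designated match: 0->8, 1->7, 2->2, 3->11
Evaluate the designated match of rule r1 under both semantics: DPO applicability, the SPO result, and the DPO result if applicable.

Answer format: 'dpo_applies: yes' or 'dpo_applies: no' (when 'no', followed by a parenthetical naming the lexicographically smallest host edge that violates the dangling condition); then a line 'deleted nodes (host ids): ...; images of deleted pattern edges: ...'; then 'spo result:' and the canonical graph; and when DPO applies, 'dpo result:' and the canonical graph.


dpo_applies: yes
deleted nodes (host ids): 11; images of deleted pattern edges: (11,7,on)
spo result:
nodes: 0:P, 1:P, 2:P, 6:P, 7:P, 8:t1, 9:t2, 12:tok, 13:tok
edges: (7,8,in); (7,9,in); (8,2,out); (9,2,out); (9,6,out); (12,2,on); (13,2,on)
dpo result:
nodes: 0:P, 1:P, 2:P, 6:P, 7:P, 8:t1, 9:t2, 12:tok, 13:tok
edges: (7,8,in); (7,9,in); (8,2,out); (9,2,out); (9,6,out); (12,2,on); (13,2,on)


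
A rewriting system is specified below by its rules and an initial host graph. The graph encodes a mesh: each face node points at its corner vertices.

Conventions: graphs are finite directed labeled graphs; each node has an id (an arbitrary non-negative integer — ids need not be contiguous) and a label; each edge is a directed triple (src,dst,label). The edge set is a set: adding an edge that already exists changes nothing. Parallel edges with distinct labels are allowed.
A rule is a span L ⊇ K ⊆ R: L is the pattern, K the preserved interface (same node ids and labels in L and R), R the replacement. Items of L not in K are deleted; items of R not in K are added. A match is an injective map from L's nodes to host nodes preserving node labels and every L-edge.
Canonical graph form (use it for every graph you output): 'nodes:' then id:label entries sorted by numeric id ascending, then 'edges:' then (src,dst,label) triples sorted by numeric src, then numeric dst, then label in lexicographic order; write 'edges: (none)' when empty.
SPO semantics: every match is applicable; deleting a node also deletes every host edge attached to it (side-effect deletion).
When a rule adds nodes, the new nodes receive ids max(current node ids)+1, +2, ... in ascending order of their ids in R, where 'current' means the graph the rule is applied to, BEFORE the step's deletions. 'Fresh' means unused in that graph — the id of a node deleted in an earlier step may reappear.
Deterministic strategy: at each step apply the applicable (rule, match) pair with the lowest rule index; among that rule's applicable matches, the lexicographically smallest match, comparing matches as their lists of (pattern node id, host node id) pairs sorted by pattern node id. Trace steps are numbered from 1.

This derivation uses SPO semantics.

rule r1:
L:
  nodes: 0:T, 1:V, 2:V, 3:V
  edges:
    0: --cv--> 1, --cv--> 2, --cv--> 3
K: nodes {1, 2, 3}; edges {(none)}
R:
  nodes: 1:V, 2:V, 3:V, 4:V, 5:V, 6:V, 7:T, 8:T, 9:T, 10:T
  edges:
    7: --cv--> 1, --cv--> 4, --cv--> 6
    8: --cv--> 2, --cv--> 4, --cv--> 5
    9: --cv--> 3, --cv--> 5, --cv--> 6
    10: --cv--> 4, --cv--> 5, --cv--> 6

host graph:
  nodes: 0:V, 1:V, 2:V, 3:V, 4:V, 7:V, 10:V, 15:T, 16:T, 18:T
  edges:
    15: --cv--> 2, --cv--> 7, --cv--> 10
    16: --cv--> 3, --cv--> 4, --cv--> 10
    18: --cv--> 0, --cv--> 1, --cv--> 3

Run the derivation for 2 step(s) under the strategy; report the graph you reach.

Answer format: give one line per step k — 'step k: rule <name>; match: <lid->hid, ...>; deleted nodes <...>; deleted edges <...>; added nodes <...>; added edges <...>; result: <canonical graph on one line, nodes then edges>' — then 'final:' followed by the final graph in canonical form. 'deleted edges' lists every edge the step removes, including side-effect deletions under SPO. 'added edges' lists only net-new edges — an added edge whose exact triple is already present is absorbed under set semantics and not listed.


step 1: rule r1; match: 0->15, 1->2, 2->7, 3->10; deleted nodes 15; deleted edges (15,2,cv); (15,7,cv); (15,10,cv); added nodes 19, 20, 21, 22, 23, 24, 25; added edges (22,2,cv); (22,19,cv); (22,21,cv); (23,7,cv); (23,19,cv); (23,20,cv); (24,10,cv); (24,20,cv); (24,21,cv); (25,19,cv); (25,20,cv); (25,21,cv); result: nodes: 0:V, 1:V, 2:V, 3:V, 4:V, 7:V, 10:V, 16:T, 18:T, 19:V, 20:V, 21:V, 22:T, 23:T, 24:T, 25:T edges: (16,3,cv); (16,4,cv); (16,10,cv); (18,0,cv); (18,1,cv); (18,3,cv); (22,2,cv); (22,19,cv); (22,21,cv); (23,7,cv); (23,19,cv); (23,20,cv); (24,10,cv); (24,20,cv); (24,21,cv); (25,19,cv); (25,20,cv); (25,21,cv)
step 2: rule r1; match: 0->16, 1->3, 2->4, 3->10; deleted nodes 16; deleted edges (16,3,cv); (16,4,cv); (16,10,cv); added nodes 26, 27, 28, 29, 30, 31, 32; added edges (29,3,cv); (29,26,cv); (29,28,cv); (30,4,cv); (30,26,cv); (30,27,cv); (31,10,cv); (31,27,cv); (31,28,cv); (32,26,cv); (32,27,cv); (32,28,cv); result: nodes: 0:V, 1:V, 2:V, 3:V, 4:V, 7:V, 10:V, 18:T, 19:V, 20:V, 21:V, 22:T, 23:T, 24:T, 25:T, 26:V, 27:V, 28:V, 29:T, 30:T, 31:T, 32:T edges: (18,0,cv); (18,1,cv); (18,3,cv); (22,2,cv); (22,19,cv); (22,21,cv); (23,7,cv); (23,19,cv); (23,20,cv); (24,10,cv); (24,20,cv); (24,21,cv); (25,19,cv); (25,20,cv); (25,21,cv); (29,3,cv); (29,26,cv); (29,28,cv); (30,4,cv); (30,26,cv); (30,27,cv); (31,10,cv); (31,27,cv); (31,28,cv); (32,26,cv); (32,27,cv); (32,28,cv)
final:
nodes: 0:V, 1:V, 2:V, 3:V, 4:V, 7:V, 10:V, 18:T, 19:V, 20:V, 21:V, 22:T, 23:T, 24:T, 25:T, 26:V, 27:V, 28:V, 29:T, 30:T, 31:T, 32:T
edges: (18,0,cv); (18,1,cv); (18,3,cv); (22,2,cv); (22,19,cv); (22,21,cv); (23,7,cv); (23,19,cv); (23,20,cv); (24,10,cv); (24,20,cv); (24,21,cv); (25,19,cv); (25,20,cv); (25,21,cv); (29,3,cv); (29,26,cv); (29,28,cv); (30,4,cv); (30,26,cv); (30,27,cv); (31,10,cv); (31,27,cv); (31,28,cv); (32,26,cv); (32,27,cv); (32,28,cv)


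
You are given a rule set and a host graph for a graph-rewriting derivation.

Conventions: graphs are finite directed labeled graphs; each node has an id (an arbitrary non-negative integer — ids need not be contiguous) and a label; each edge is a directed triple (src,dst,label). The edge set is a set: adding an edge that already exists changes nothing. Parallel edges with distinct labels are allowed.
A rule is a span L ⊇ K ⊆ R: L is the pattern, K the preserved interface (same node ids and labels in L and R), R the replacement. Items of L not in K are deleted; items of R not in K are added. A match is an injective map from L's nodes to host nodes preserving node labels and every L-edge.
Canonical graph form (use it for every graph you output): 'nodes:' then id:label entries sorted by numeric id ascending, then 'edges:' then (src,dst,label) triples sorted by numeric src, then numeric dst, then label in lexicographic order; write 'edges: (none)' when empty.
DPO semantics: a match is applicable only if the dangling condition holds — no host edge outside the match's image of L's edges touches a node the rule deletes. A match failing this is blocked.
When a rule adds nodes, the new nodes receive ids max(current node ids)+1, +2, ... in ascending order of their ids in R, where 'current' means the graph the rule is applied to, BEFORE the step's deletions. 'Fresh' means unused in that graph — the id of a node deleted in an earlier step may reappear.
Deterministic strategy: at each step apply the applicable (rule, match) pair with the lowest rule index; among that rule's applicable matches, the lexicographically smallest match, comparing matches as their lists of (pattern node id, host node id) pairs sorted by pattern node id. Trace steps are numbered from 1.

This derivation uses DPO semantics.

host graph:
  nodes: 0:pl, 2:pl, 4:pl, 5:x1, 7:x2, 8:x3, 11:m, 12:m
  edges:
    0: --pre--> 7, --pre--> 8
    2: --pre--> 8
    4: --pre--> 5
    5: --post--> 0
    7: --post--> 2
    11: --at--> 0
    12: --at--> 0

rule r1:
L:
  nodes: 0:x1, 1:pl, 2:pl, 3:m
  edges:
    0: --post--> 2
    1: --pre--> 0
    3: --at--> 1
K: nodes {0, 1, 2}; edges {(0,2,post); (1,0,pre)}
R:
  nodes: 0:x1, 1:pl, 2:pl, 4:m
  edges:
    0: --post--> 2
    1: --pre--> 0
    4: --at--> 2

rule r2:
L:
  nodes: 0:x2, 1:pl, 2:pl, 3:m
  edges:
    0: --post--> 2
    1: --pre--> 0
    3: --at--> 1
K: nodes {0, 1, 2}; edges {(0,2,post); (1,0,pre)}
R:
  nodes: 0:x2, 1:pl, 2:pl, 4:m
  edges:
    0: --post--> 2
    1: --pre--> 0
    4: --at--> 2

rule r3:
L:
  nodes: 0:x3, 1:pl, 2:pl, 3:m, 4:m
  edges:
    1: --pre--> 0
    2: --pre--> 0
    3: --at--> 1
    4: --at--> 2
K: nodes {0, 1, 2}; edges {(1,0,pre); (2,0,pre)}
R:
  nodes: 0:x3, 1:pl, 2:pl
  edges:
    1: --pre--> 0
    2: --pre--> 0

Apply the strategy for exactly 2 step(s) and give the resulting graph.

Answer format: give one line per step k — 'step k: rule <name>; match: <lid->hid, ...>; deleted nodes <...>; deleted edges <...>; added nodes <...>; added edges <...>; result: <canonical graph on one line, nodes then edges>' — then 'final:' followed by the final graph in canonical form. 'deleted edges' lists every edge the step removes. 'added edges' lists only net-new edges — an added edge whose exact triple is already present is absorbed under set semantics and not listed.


step 1: rule r2; match: 0->7, 1->0, 2->2, 3->11; deleted nodes 11; deleted edges (11,0,at); added nodes 13; added edges (13,2,at); result: nodes: 0:pl, 2:pl, 4:pl, 5:x1, 7:x2, 8:x3, 12:m, 13:m edges: (0,7,pre); (0,8,pre); (2,8,pre); (4,5,pre); (5,0,post); (7,2,post); (12,0,at); (13,2,at)
step 2: rule r2; match: 0->7, 1->0, 2->2, 3->12; deleted nodes 12; deleted edges (12,0,at); added nodes 14; added edges (14,2,at); result: nodes: 0:pl, 2:pl, 4:pl, 5:x1, 7:x2, 8:x3, 13:m, 14:m edges: (0,7,pre); (0,8,pre); (2,8,pre); (4,5,pre); (5,0,post); (7,2,post); (13,2,at); (14,2,at)
final:
nodes: 0:pl, 2:pl, 4:pl, 5:x1, 7:x2, 8:x3, 13:m, 14:m
edges: (0,7,pre); (0,8,pre); (2,8,pre); (4,5,pre); (5,0,post); (7,2,post); (13,2,at); (14,2,at)


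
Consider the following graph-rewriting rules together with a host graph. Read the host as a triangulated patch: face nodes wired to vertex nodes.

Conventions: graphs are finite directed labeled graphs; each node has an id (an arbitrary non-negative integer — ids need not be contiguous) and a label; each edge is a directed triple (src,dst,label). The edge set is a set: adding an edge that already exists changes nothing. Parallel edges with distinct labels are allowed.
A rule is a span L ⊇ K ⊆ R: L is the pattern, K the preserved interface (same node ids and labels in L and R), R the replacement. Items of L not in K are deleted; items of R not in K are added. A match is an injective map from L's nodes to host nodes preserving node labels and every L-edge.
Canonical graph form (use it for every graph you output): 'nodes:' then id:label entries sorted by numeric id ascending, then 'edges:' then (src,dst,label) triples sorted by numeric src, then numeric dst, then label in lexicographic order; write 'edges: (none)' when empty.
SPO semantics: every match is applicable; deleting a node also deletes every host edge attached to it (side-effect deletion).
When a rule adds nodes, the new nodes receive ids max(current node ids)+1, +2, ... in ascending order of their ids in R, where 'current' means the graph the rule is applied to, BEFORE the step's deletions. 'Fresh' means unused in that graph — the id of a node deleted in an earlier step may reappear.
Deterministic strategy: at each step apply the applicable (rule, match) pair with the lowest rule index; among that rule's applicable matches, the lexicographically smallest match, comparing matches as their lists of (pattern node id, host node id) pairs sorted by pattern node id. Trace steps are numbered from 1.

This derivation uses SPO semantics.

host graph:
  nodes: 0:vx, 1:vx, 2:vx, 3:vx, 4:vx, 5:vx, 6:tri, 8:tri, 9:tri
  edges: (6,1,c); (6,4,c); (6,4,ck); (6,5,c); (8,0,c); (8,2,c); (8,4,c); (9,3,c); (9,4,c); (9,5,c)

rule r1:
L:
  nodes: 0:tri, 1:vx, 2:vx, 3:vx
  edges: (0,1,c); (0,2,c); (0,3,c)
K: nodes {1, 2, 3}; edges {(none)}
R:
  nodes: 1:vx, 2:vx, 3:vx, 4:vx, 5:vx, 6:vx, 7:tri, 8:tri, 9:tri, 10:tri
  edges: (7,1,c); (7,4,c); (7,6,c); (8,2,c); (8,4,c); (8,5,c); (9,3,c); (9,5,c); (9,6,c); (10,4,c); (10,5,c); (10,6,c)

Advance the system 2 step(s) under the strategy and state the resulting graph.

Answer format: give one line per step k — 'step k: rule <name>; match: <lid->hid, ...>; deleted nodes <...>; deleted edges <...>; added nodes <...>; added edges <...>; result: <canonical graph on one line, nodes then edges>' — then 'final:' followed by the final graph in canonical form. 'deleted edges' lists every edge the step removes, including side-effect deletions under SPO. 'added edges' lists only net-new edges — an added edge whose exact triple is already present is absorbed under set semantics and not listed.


step 1: rule r1; match: 0->6, 1->1, 2->4, 3->5; deleted nodes 6; deleted edges (6,1,c); (6,4,c); (6,4,ck); (6,5,c); added nodes 10, 11, 12, 13, 14, 15, 16; added edges (13,1,c); (13,10,c); (13,12,c); (14,4,c); (14,10,c); (14,11,c); (15,5,c); (15,11,c); (15,12,c); (16,10,c); (16,11,c); (16,12,c); result: nodes: 0:vx, 1:vx, 2:vx, 3:vx, 4:vx, 5:vx, 8:tri, 9:tri, 10:vx, 11:vx, 12:vx, 13:tri, 14:tri, 15:tri, 16:tri edges: (8,0,c); (8,2,c); (8,4,c); (9,3,c); (9,4,c); (9,5,c); (13,1,c); (13,10,c); (13,12,c); (14,4,c); (14,10,c); (14,11,c); (15,5,c); (15,11,c); (15,12,c); (16,10,c); (16,11,c); (16,12,c)
step 2: rule r1; match: 0->8, 1->0, 2->2, 3->4; deleted nodes 8; deleted edges (8,0,c); (8,2,c); (8,4,c); added nodes 17, 18, 19, 20, 21, 22, 23; added edges (20,0,c); (20,17,c); (20,19,c); (21,2,c); (21,17,c); (21,18,c); (22,4,c); (22,18,c); (22,19,c); (23,17,c); (23,18,c); (23,19,c); result: nodes: 0:vx, 1:vx, 2:vx, 3:vx, 4:vx, 5:vx, 9:tri, 10:vx, 11:vx, 12:vx, 13:tri, 14:tri, 15:tri, 16:tri, 17:vx, 18:vx, 19:vx, 20:tri, 21:tri, 22:tri, 23:tri edges: (9,3,c); (9,4,c); (9,5,c); (13,1,c); (13,10,c); (13,12,c); (14,4,c); (14,10,c); (14,11,c); (15,5,c); (15,11,c); (15,12,c); (16,10,c); (16,11,c); (16,12,c); (20,0,c); (20,17,c); (20,19,c); (21,2,c); (21,17,c); (21,18,c); (22,4,c); (22,18,c); (22,19,c); (23,17,c); (23,18,c); (23,19,c)
final:
nodes: 0:vx, 1:vx, 2:vx, 3:vx, 4:vx, 5:vx, 9:tri, 10:vx, 11:vx, 12:vx, 13:tri, 14:tri, 15:tri, 16:tri, 17:vx, 18:vx, 19:vx, 20:tri, 21:tri, 22:tri, 23:tri
edges: (9,3,c); (9,4,c); (9,5,c); (13,1,c); (13,10,c); (13,12,c); (14,4,c); (14,10,c); (14,11,c); (15,5,c); (15,11,c); (15,12,c); (16,10,c); (16,11,c); (16,12,c); (20,0,c); (20,17,c); (20,19,c); (21,2,c); (21,17,c); (21,18,c); (22,4,c); (22,18,c); (22,19,c); (23,17,c); (23,18,c); (23,19,c)
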